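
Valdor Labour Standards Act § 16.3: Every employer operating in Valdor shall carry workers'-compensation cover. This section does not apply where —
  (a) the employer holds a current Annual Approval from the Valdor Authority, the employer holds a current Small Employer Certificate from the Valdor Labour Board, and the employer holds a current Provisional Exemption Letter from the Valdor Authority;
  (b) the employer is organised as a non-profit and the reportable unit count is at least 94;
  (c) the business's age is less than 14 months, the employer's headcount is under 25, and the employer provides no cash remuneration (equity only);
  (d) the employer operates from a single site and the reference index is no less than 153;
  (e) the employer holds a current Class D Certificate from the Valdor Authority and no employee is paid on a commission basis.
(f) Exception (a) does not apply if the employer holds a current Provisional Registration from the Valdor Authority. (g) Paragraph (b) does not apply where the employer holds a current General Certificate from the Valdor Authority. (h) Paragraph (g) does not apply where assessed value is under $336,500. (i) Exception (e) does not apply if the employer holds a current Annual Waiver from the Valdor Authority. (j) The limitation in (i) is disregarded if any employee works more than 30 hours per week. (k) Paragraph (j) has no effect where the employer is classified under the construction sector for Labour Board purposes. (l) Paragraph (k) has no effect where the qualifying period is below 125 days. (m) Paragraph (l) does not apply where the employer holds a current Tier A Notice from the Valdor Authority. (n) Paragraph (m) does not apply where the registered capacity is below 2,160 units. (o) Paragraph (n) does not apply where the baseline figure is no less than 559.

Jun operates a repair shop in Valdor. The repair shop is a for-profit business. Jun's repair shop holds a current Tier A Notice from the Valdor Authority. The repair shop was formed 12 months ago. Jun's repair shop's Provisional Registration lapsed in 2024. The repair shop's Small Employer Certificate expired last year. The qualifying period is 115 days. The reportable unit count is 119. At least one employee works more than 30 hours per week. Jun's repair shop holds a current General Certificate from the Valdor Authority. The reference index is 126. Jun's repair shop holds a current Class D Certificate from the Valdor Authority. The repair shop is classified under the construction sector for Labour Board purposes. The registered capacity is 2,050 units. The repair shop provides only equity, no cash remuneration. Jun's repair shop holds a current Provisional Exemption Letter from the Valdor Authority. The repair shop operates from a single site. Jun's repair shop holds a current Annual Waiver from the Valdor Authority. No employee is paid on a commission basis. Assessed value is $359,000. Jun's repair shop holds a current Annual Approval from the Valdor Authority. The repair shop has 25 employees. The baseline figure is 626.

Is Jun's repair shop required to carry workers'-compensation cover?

Exception (a) requires that the employer holds a current Small Employer Certificate from the Valdor Labour Board; but the Small Employer Certificate has expired, so (a) is unavailable.
Exception (b) fails — the employer is for-profit.
Exception (c) fails — the employer's headcount is 25, not under 25.
Exception (d) fails — the reference index is 126, short of 153.
Exception (e)'s conditions are all satisfied: a current Class D Certificate is held; no employee is paid on commission. Turning to paragraphs (i)–(o): (i) operates against (e): a current Annual Waiver is held. (j) would limit (i) — at least one employee exceeds 30 hours/week — but (k) sets (j) aside: (k) is engaged — the repair shop is classified under the construction sector. (l) would limit (k) — the qualifying period is 115 days, below the 125 days limit — but (m) sets (l) aside: (m) is engaged — a current Tier A Notice is held. (n) would limit (m) — the registered capacity is 2,050 units, below the 2,160 units limit — but (o) sets (n) aside: (o) is engaged — the baseline figure is 626, meeting the 559 threshold. So (e) is unavailable.
No exception is made out. Jun's repair shop falls within the general rule.

Yes — Jun's repair shop must carry workers'-compensation cover.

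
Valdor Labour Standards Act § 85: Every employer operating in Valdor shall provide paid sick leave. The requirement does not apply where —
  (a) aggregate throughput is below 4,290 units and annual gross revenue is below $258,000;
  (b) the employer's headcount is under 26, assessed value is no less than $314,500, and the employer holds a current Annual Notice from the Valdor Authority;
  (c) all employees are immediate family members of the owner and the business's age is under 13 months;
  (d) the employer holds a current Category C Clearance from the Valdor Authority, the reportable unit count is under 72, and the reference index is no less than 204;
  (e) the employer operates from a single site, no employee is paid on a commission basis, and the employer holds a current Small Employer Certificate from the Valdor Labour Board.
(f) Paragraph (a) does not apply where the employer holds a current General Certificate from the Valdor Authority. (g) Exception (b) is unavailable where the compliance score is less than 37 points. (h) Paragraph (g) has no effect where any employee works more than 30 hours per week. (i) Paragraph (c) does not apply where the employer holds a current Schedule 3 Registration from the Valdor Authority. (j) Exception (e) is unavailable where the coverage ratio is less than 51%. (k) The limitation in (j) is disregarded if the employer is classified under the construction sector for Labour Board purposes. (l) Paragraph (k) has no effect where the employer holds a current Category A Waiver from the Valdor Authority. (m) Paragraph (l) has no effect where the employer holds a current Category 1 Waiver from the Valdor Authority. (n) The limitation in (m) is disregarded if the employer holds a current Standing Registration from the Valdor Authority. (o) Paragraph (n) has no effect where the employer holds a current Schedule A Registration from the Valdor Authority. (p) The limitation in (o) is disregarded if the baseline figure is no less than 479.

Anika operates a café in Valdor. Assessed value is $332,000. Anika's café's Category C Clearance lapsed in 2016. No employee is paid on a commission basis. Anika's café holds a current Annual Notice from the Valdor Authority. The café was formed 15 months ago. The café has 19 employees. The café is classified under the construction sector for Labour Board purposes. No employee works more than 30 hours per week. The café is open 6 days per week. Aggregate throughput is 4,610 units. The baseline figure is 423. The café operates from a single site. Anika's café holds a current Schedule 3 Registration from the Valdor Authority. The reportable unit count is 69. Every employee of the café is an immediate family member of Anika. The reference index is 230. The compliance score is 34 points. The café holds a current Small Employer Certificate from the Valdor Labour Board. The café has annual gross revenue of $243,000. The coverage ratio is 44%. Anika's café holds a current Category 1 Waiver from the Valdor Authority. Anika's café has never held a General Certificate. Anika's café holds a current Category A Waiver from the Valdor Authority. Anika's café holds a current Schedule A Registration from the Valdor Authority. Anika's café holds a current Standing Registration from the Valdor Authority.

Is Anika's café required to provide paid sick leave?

No — exception (e) applies; Anika's café is not required to provide paid sick leave.

Exception (a) requires that aggregate throughput is below 4,290 units; but aggregate throughput is 4,610 units, not below 4,290 units, so (a) is unavailable.
All of (b)'s requirements are met (the employer's headcount is 19, under the 26 limit; assessed value is $332,000, meeting the $314,500 threshold; a current Annual Notice is held). But applying paragraphs (g)–(h): (g) operates against (b): the compliance score is 34 points, less than the 37 points limit. (h), which would lift (g), is not engaged — no employee exceeds 30 hours/week. So (b) is unavailable.
Exception (c) fails — the business's age is 15 months, not under 13 months.
Exception (d) does not apply: the Category C Clearance is not current.
Exception (e): the employer operates from a single site; no employee is paid on commission; a current Small Employer Certificate is held — every condition holds. Under paragraphs (j)–(p): (j) would limit (e) — the coverage ratio is 44%, less than the 51% limit — but (k) sets (j) aside: (k) operates against (j): the café is classified under the construction sector. (l) is triggered (a current Category A Waiver is held), but yields to (m): (m) is engaged — a current Category 1 Waiver is held. (n) is triggered (a current Standing Registration is held), but is overridden by (o): (o) applies — a current Schedule A Registration is held. (p), which would lift (o), does not operate here — the baseline figure is 423, short of 479. (e) remains available.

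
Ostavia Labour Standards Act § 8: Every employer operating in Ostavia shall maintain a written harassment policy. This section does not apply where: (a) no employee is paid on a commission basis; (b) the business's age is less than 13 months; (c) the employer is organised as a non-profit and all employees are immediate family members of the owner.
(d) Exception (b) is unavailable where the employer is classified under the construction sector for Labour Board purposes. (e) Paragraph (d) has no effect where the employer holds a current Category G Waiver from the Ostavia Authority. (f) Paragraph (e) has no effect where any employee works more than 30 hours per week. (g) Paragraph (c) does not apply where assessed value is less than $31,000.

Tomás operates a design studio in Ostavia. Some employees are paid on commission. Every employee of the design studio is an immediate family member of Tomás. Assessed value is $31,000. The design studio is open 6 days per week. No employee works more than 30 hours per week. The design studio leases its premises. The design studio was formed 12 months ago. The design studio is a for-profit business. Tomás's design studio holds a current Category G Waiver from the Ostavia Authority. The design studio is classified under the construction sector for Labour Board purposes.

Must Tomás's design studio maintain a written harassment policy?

No — exception (b) applies; Tomás's design studio is not required to maintain a written harassment policy.

Exception (a) fails — some employees are paid on commission.
Exception (b): the business's age is 12 months, less than the 13 months limit — every condition holds. As to paragraphs (d)–(f): (d) would limit (b) — the design studio is classified under the construction sector — but (e) sets (d) aside: (e) is triggered — a current Category G Waiver is held. (f), which would lift (e), is inapplicable — no employee exceeds 30 hours/week. So (b) applies.
Exception (c) requires that the employer is organised as a non-profit; but the employer is for-profit, so (c) is unavailable.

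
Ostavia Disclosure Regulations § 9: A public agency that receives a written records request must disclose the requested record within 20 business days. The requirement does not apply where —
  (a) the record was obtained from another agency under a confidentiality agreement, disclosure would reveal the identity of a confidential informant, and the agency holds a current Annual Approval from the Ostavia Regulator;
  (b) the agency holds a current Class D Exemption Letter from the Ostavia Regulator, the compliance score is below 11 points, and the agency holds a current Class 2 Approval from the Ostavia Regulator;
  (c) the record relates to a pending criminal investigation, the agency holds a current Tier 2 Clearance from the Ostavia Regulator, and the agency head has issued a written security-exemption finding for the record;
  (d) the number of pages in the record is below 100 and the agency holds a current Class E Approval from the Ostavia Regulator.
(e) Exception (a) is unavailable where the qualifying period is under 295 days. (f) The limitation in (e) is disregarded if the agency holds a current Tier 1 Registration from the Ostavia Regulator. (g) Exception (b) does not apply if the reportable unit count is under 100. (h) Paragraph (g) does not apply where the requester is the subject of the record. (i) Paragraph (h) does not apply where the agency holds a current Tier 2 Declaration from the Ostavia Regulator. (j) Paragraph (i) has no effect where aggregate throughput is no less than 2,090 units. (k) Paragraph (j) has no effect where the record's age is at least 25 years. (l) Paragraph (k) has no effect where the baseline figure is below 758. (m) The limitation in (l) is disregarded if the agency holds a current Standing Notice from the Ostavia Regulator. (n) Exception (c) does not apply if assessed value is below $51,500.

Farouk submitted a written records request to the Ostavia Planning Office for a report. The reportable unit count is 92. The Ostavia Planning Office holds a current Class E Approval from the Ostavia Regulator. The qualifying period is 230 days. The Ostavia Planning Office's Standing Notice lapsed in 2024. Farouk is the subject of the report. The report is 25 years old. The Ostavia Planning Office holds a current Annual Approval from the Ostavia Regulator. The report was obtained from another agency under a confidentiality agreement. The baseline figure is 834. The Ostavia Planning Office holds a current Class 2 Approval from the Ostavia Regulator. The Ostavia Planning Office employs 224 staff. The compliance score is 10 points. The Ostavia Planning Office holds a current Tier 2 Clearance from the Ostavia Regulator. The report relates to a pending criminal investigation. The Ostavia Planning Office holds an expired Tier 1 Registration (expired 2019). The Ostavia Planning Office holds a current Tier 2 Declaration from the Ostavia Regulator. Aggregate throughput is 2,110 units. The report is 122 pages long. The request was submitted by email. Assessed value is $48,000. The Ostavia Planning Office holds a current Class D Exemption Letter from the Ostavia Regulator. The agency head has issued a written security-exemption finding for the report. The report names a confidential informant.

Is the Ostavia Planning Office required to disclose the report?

Yes — the Ostavia Planning Office must disclose the report.

All of (a)'s requirements are met (the report was obtained under a confidentiality agreement; the report names a confidential informant; a current Annual Approval is held). Turning to paragraphs (e)–(f): (e) applies — the qualifying period is 230 days, under the 295 days limit. (f) is inapplicable (no current Tier 1 Registration is held), so (e) stands. (a) is therefore removed.
Exception (b): a current Class D Exemption Letter is held; the compliance score is 10 points, below the 11 points limit; a current Class 2 Approval is held — every condition holds. However, paragraphs (g)–(m) must be considered: (g) operates — the reportable unit count is 92, under the 100 limit. (h) would limit (g) — Farouk is the subject of the report — but (i) sets (h) aside: (i) is engaged — a current Tier 2 Declaration is held. (j) would limit (i) — aggregate throughput is 2,110 units, meeting the 2,090 units threshold — but (k) sets (j) aside: (k) operates against (j): the record's age is 25 years, meeting the 25 years threshold. (l) is not triggered (the baseline figure is 834, not below 758), so (k) stands. (b) is therefore removed.
Exception (c): the report relates to a pending investigation; a current Tier 2 Clearance is held; a written security-exemption finding has been issued — every condition holds. Turning to paragraph (n): (n) operates against (c): assessed value is $48,000, below the $51,500 limit. (c) is therefore removed.
Exception (d) fails — the number of pages in the record is 122, not below 100.
No exception is made out. the Ostavia Planning Office falls within the general rule.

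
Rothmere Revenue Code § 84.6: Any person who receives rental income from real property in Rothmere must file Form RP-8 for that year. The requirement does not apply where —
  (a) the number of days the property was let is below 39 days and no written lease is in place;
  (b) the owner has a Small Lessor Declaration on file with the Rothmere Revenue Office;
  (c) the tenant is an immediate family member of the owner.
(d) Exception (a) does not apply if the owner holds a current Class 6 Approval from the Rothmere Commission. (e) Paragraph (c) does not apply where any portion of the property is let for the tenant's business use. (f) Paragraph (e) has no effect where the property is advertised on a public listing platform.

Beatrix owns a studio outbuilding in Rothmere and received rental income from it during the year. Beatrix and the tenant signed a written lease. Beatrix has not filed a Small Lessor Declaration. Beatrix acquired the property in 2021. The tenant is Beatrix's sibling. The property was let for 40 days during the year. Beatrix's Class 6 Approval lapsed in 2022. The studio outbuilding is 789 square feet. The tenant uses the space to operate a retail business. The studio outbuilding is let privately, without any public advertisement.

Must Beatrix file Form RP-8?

Exception (a) fails — the number of days the property was let is 40 days, not below 39 days.
Exception (b) does not apply: no Small Lessor Declaration is on file.
Exception (c)'s conditions are all satisfied: the tenant is an immediate family member. Turning to paragraphs (e)–(f): (e) operates — the space is let for business use. (f) is not engaged (the property is let privately without advertisement), so (e) stands. So (c) is unavailable.
Every exception is unavailable, so the rule governs.

Yes — Beatrix must file Form RP-8.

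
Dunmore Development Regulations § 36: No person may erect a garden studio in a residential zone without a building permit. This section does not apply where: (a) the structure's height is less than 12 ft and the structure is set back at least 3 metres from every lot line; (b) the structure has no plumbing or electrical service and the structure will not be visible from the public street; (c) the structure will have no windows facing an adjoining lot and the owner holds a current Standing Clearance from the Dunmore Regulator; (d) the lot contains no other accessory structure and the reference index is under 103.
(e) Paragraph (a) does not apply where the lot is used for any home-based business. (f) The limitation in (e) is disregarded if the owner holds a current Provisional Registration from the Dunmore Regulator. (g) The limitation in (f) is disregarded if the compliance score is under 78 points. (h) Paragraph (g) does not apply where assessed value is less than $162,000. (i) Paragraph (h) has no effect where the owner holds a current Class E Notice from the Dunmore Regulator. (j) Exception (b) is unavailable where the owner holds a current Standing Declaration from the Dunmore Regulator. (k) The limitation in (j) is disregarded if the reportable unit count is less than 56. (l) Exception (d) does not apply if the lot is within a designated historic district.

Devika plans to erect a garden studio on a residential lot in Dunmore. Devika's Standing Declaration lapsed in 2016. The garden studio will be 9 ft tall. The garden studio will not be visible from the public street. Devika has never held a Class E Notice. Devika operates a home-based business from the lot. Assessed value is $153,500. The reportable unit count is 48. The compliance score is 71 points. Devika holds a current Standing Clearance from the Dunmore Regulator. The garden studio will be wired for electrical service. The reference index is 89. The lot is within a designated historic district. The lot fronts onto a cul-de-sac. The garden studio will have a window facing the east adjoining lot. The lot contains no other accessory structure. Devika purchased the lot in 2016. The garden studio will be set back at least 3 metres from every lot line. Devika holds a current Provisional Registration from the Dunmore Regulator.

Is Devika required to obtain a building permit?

No — exception (a) applies; Devika does not need a building permit.

Exception (a) is satisfied on its face — the structure's height is 9 ft, less than the 12 ft limit; the setback is at least 3 m on every side. Applying paragraphs (e)–(i): (e) applies (a home-based business operates on the lot), but is overridden by (f): (f) is engaged — a current Provisional Registration is held. (g) is triggered (the compliance score is 71 points, under the 78 points limit), but is set aside by (h): (h) operates against (g): assessed value is $153,500, less than the $162,000 limit. (i) does not operate here (the Class E Notice is not current), so (h) stands. (a) remains available.
Exception (b) does not apply: electrical service is planned.
Exception (c) requires that the structure will have no windows facing an adjoining lot; but a window faces an adjoining lot, so (c) is unavailable.
Exception (d): the lot has no other accessory structure; the reference index is 89, under the 103 limit — every condition holds. However, paragraph (l) must be considered: (l) operates — the lot is in a historic district. Exception (d) does not apply.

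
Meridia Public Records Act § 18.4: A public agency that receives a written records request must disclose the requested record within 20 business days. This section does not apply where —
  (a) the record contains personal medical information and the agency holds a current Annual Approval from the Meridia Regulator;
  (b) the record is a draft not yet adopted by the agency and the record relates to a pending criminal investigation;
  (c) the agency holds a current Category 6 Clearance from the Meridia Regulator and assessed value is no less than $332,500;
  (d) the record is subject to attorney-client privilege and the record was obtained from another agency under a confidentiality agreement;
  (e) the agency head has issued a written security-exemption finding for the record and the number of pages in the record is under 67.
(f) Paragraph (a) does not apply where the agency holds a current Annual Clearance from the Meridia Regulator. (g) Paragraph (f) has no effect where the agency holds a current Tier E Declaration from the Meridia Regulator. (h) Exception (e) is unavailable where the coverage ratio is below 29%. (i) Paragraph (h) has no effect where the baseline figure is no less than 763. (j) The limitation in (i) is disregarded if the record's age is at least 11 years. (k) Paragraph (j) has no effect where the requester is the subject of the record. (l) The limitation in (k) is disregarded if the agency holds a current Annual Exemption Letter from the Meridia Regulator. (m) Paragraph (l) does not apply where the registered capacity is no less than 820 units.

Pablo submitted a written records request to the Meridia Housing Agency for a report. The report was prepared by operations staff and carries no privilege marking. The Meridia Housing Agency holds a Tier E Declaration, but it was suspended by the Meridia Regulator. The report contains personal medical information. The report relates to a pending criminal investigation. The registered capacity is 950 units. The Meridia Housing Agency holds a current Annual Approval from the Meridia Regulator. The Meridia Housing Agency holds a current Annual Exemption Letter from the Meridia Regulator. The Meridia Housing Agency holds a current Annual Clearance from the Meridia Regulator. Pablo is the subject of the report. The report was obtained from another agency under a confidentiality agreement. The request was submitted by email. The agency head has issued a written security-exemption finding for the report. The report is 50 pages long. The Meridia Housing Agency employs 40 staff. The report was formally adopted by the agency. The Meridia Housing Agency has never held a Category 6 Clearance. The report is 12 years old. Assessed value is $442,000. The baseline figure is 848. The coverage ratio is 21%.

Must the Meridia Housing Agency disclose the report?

All of (a)'s requirements are met (the report contains personal medical information; a current Annual Approval is held). Turning to paragraphs (f)–(g): (f) operates against (a): a current Annual Clearance is held. (g) is not engaged (there is no Tier E Declaration in force), so (f) stands. So (a) is unavailable.
Exception (b) fails — the report has been formally adopted.
Exception (c) requires that the agency holds a current Category 6 Clearance from the Meridia Regulator; but there is no Category 6 Clearance in force, so (c) is unavailable.
Exception (d) does not apply: the report carries no privilege marking.
Exception (e): a written security-exemption finding has been issued; the number of pages in the record is 50, under the 67 limit — every condition holds. Considering the limiting provisions: (h) applies (the coverage ratio is 21%, below the 29% limit), but is set aside by (i): (i) operates — the baseline figure is 848, meeting the 763 threshold. (j) is engaged (the record's age is 12 years, meeting the 11 years threshold), but is itself disapplied by (k): (k) operates — Pablo is the subject of the report. (l) would limit (k) — a current Annual Exemption Letter is held — but (m) sets (l) aside: (m) operates against (l): the registered capacity is 950 units, meeting the 820 units threshold. So (e) applies.

No — exception (e) applies; the Meridia Housing Agency is not required to disclose the report.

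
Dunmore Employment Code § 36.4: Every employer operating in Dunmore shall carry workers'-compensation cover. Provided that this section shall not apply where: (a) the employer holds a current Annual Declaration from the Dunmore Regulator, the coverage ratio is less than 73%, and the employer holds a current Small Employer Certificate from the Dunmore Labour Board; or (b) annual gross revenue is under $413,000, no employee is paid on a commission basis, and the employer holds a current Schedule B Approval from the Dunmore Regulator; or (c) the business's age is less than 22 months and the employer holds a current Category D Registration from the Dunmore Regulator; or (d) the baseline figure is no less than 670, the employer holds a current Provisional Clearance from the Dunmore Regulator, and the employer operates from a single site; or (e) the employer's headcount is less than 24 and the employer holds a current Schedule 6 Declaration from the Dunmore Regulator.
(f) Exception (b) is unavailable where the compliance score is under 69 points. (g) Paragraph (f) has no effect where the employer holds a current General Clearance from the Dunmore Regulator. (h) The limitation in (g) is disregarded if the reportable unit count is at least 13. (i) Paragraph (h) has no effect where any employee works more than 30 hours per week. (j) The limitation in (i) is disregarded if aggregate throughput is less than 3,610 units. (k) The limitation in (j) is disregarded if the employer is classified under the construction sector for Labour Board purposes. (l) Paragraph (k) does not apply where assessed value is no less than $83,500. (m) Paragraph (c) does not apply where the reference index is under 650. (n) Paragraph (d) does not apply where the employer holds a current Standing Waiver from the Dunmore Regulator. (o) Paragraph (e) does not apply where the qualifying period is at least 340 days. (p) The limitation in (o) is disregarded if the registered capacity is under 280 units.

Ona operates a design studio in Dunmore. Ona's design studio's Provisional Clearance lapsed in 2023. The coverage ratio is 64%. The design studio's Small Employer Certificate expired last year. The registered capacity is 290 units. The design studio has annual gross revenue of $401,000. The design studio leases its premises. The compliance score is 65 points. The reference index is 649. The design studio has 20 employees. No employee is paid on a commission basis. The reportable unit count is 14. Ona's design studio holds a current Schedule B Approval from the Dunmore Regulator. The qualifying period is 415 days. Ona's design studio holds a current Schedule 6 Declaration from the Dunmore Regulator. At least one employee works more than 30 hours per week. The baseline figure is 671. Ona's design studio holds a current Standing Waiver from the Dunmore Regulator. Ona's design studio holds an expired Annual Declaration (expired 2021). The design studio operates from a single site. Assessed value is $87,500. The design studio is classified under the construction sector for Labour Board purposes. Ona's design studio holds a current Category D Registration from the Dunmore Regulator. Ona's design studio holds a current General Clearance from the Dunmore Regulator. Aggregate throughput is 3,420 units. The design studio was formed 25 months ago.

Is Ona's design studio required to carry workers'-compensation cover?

Exception (a) requires that the employer holds a current Annual Declaration from the Dunmore Regulator; but there is no Annual Declaration in force, so (a) is unavailable.
Exception (b) is satisfied on its face — annual gross revenue is $401,000, under the $413,000 limit; no employee is paid on commission; a current Schedule B Approval is held. Turning to paragraphs (f)–(l): (f) operates against (b): the compliance score is 65 points, under the 69 points limit. (g) would limit (f) — a current General Clearance is held — but (h) sets (g) aside: (h) operates — the reportable unit count is 14, meeting the 13 threshold. (i) would limit (h) — at least one employee exceeds 30 hours/week — but (j) sets (i) aside: (j) is engaged — aggregate throughput is 3,420 units, less than the 3,610 units limit. (k) would limit (j) — the design studio is classified under the construction sector — but (l) sets (k) aside: (l) operates against (k): assessed value is $87,500, meeting the $83,500 threshold. (b) is therefore removed.
Exception (c) does not apply: the business's age is 25 months, not less than 22 months.
Exception (d) does not apply: the Provisional Clearance is not current.
Exception (e): the employer's headcount is 20, less than the 24 limit; a current Schedule 6 Declaration is held — every condition holds. However, paragraphs (o)–(p) must be considered: (o) operates — the qualifying period is 415 days, meeting the 340 days threshold. (p), which would lift (o), does not operate here — the registered capacity is 290 units, not under 280 units. So (e) is unavailable.
No exception applies. The general rule governs.

Yes — Ona's design studio must carry workers'-compensation cover.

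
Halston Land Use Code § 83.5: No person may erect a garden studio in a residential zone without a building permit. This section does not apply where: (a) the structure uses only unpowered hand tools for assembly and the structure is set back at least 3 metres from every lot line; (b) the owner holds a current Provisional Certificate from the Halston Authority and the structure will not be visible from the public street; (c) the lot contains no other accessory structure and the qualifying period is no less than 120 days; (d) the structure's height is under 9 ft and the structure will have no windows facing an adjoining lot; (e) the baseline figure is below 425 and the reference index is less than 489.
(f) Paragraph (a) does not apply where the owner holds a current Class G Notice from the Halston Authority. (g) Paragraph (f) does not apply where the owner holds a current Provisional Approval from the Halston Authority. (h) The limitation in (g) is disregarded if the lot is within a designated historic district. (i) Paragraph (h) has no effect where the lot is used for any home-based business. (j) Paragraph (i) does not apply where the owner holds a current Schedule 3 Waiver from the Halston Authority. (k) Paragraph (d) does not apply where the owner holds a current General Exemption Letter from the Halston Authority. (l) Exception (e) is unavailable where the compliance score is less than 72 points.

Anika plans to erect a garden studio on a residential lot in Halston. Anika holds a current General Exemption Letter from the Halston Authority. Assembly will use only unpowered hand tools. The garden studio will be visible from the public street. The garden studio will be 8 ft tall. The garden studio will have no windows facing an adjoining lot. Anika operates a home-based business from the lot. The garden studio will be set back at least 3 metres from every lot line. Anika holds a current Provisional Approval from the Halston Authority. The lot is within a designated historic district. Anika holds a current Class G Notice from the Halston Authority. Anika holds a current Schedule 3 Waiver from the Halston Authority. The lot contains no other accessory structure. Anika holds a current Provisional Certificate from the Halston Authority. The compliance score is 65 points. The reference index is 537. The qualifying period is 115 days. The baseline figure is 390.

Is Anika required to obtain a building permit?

Exception (a): assembly uses only hand tools; the setback is at least 3 m on every side — every condition holds. Turning to paragraphs (f)–(j): (f) applies — a current Class G Notice is held. (g) would limit (f) — a current Provisional Approval is held — but (h) sets (g) aside: (h) is triggered — the lot is in a historic district. (i) would limit (h) — a home-based business operates on the lot — but (j) sets (i) aside: (j) is engaged — a current Schedule 3 Waiver is held. So (a) is unavailable.
Exception (b) fails — the structure will be visible from the street.
Exception (c) fails — the qualifying period is 115 days, short of 120 days.
All of (d)'s requirements are met (the structure's height is 8 ft, under the 9 ft limit; no windows face an adjoining lot). But: (k) applies — a current General Exemption Letter is held. Exception (d) does not apply.
Exception (e) requires that the reference index is less than 489; but the reference index is 537, not less than 489, so (e) is unavailable.
No exception applies. The general rule governs.

Yes — Anika must obtain a building permit.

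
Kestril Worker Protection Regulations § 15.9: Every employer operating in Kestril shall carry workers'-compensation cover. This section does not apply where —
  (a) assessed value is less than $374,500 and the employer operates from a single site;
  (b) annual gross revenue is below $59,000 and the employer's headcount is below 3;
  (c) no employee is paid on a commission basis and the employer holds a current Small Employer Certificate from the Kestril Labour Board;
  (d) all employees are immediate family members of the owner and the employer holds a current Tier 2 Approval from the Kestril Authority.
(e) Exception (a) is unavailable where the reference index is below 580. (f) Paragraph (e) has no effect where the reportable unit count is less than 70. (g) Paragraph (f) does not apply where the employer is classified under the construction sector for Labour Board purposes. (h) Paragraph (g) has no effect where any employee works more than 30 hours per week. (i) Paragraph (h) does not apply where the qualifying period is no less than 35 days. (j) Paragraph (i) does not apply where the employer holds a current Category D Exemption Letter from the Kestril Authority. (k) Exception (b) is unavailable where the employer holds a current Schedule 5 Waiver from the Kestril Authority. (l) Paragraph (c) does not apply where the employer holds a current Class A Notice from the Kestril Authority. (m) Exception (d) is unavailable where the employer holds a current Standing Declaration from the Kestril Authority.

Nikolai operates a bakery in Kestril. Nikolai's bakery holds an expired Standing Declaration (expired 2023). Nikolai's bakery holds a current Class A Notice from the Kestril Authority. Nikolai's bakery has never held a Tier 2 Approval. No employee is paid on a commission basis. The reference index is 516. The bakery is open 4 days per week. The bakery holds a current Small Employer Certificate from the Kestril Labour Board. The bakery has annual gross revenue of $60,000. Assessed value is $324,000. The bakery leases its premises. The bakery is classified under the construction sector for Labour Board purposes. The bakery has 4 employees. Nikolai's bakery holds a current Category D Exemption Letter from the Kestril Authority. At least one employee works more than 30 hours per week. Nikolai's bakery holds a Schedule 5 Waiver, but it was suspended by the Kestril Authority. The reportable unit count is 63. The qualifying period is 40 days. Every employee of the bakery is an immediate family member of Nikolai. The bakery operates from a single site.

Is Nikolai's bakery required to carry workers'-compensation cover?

No — exception (a) applies; Nikolai's bakery is not required to carry workers'-compensation cover.

All of (a)'s requirements are met (assessed value is $324,000, less than the $374,500 limit; the employer operates from a single site). As to paragraphs (e)–(j): (e) would limit (a) — the reference index is 516, below the 580 limit — but (f) sets (e) aside: (f) applies — the reportable unit count is 63, less than the 70 limit. (g) is triggered (the bakery is classified under the construction sector), but yields to (h): (h) is triggered — at least one employee exceeds 30 hours/week. (i) would limit (h) — the qualifying period is 40 days, meeting the 35 days threshold — but (j) sets (i) aside: (j) operates against (i): a current Category D Exemption Letter is held. (a) remains available.
Exception (b) does not apply: annual gross revenue is $60,000, not below $59,000.
Exception (c)'s conditions are all satisfied: no employee is paid on commission; a current Small Employer Certificate is held. But: (l) operates against (c): a current Class A Notice is held. So (c) is unavailable.
Exception (d) does not apply: the Tier 2 Approval is not current.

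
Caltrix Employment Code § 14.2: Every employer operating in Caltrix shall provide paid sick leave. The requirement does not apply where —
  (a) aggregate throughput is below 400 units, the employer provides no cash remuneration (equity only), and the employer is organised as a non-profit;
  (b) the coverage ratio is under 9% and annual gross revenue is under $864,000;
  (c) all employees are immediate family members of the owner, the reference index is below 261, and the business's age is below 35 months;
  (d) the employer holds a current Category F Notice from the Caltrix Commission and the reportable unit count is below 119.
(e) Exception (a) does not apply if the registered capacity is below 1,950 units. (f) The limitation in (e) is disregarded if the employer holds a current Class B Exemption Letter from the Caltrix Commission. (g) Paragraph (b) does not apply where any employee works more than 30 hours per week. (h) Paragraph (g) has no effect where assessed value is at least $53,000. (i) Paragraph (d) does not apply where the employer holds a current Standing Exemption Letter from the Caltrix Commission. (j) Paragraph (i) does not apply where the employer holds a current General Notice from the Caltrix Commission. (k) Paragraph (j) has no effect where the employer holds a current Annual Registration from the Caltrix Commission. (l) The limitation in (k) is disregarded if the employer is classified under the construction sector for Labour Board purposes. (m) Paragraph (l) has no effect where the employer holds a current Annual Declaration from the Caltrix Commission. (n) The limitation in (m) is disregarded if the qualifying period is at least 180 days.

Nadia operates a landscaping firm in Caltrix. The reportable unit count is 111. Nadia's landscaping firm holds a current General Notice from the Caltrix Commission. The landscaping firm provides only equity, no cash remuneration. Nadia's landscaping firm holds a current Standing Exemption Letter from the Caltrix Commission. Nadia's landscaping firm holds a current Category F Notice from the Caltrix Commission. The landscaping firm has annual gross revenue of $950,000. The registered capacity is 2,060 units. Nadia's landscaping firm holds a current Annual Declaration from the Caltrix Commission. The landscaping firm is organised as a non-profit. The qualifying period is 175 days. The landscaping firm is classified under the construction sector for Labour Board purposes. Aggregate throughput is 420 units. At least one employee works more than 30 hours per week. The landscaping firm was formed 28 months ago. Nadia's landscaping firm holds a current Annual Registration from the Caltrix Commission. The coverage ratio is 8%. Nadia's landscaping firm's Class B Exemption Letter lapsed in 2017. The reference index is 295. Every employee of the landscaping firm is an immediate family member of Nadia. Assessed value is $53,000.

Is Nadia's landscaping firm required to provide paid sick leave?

Yes — Nadia's landscaping firm must provide paid sick leave.

Exception (a) requires that aggregate throughput is below 400 units; but aggregate throughput is 420 units, not below 400 units, so (a) is unavailable.
Exception (b) does not apply: annual gross revenue is $950,000, not under $864,000.
Exception (c) requires that the reference index is below 261; but the reference index is 295, not below 261, so (c) is unavailable.
Exception (d) is satisfied on its face — a current Category F Notice is held; the reportable unit count is 111, below the 119 limit. But applying paragraphs (i)–(n): (i) operates — a current Standing Exemption Letter is held. (j) would limit (i) — a current General Notice is held — but (k) sets (j) aside: (k) operates against (j): a current Annual Registration is held. (l) applies (the landscaping firm is classified under the construction sector), but yields to (m): (m) operates — a current Annual Declaration is held. (n), which would lift (m), is not triggered — the qualifying period is 175 days, short of 180 days. (d) is therefore removed.
No exception displaces § 14.2.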